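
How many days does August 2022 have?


August 2022

31 days


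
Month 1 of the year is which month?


Month 1 of 12

January


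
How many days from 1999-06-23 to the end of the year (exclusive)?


Day of year: 174 of 365
Remaining = 365 - 174

191 days


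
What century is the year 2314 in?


Century = (year - 1) // 100 + 1
= (2314 - 1) // 100 + 1
= 2313 // 100 + 1
= 23 + 1

24th century


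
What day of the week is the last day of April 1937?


April 1937 has 30 days
Anchor: Jan 1, 1937. With p = 1937 - 1 = 1936: (p + p//4 - p//100 + p//400) mod 7 = (1936 + 484 - 19 + 4) mod 7 = 2405 mod 7 = 4 -> Friday (Mon=0 ... Sun=6)
Days before April (Jan-Mar): 90; April 1 index = (4 + 90) mod 7 = 3 -> Thursday
Last day offset: 30 - 1 = 29 days
Weekday index = (3 + 29) mod 7 = 4

Friday, April 30


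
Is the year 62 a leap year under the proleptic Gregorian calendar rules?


Gregorian leap year rule: divisible by 4, but not by 100, unless also by 400.
62 is not divisible by 4 -> not a leap year

No


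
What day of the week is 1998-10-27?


Date: October 27, 1998
Anchor: Jan 1, 1998. With p = 1998 - 1 = 1997: (p + p//4 - p//100 + p//400) mod 7 = (1997 + 499 - 19 + 4) mod 7 = 2481 mod 7 = 3 -> Thursday (Mon=0 ... Sun=6)
Days before October (Jan-Sep): 273; offset = 273 + 27 - 1 = 299
Weekday index = (3 + 299) mod 7 = 1

Day of the week: Tuesday


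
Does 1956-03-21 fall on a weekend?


Anchor: Jan 1, 1956. With p = 1956 - 1 = 1955: (p + p//4 - p//100 + p//400) mod 7 = (1955 + 488 - 19 + 4) mod 7 = 2428 mod 7 = 6 -> Sunday (Mon=0 ... Sun=6)
Day of year: 81; offset = 80
Weekday index = (6 + 80) mod 7 = 2 -> Wednesday
Weekend days: Saturday, Sunday

No


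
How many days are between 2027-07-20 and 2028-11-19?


From 2027-07-20 to 2028-11-19
2027-07-20: days before July = 31 + 28 + 31 + 30 + 31 + 30 = 181 (2027 is not a leap year); day of year = 181 + 20 = 201
2028-11-19: days before November = 31 + 29 + 31 + 30 + 31 + 30 + 31 + 31 + 30 + 31 = 305 (2028 is a leap year); day of year = 305 + 19 = 324
Rest of 2027: 365 - 201 = 164
Total = 164 + 324 = 488

488 days


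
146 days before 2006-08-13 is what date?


Start: 2006-08-13, subtract 146 days
Back 13 days from August 13 reaches July 31, 2006 -> 133 left
July 2006 has 31 days -> back to June 30, 2006 -> 102 left
June 2006 has 30 days -> back to May 31, 2006 -> 72 left
May 2006 has 31 days -> back to April 30, 2006 -> 41 left
April 2006 has 30 days -> back to March 31, 2006 -> 11 left
March 2006: 31 - 11 = 20 -> lands on March 20

Result: 2006-03-20


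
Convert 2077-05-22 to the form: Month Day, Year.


ISO 2077-05-22 parses as year=2077, month=05, day=22
Month 5 -> May

May 22, 2077


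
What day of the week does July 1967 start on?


Target: July 1, 1967
Anchor: Jan 1, 1967. With p = 1967 - 1 = 1966: (p + p//4 - p//100 + p//400) mod 7 = (1966 + 491 - 19 + 4) mod 7 = 2442 mod 7 = 6 -> Sunday (Mon=0 ... Sun=6)
Days before July (Jan-Jun): 181 days
Weekday index = (6 + 181) mod 7 = 5

Saturday


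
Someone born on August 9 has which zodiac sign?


Date: August 9
Conventional tropical zodiac dates: Leo from July 23 onward; Virgo starts August 23
August 9 falls within the Leo range

Leo


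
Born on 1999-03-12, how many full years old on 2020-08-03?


Birth: 1999-03-12
Reference: 2020-08-03
Year difference: 2020 - 1999 = 21

21 years old


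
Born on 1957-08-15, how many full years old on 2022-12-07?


Birth: 1957-08-15
Reference: 2022-12-07
Year difference: 2022 - 1957 = 65

65 years old


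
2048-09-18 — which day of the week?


Date: September 18, 2048
Anchor: Jan 1, 2048. With p = 2048 - 1 = 2047: (p + p//4 - p//100 + p//400) mod 7 = (2047 + 511 - 20 + 5) mod 7 = 2543 mod 7 = 2 -> Wednesday (Mon=0 ... Sun=6)
Days before September (Jan-Aug): 244; offset = 244 + 18 - 1 = 261
Weekday index = (2 + 261) mod 7 = 4

Day of the week: Friday


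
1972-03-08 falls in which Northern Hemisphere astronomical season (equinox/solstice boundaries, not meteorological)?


Date: March 8
Astronomical Winter (approx.; exact equinox/solstice day varies by year): December 21 to March 19
March 8 falls within the Winter window

Winter


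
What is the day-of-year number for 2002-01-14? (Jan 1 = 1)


Date: January 14, 2002
No months before January
Plus 14 days in January

Day of year: 14


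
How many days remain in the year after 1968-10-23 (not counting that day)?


Day of year: 297 of 366
Remaining = 366 - 297

69 days


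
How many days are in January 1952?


January 1952

31 days


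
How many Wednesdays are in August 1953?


August 1953 has 31 days
Anchor: Jan 1, 1953. With p = 1953 - 1 = 1952: (p + p//4 - p//100 + p//400) mod 7 = (1952 + 488 - 19 + 4) mod 7 = 2425 mod 7 = 3 -> Thursday (Mon=0 ... Sun=6)
Days before August (Jan-Jul): 212; August 1 index = (3 + 212) mod 7 = 5 -> Saturday
First Wednesday is August 5
Wednesdays: 5, 12, 19, 26

4 Wednesdays


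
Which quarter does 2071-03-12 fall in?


Month: March (month 3)
Q1: Jan-Mar, Q2: Apr-Jun, Q3: Jul-Sep, Q4: Oct-Dec

Q1


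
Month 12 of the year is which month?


Month 12 of 12

December


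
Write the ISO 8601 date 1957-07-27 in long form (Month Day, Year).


ISO 1957-07-27 parses as year=1957, month=07, day=27
Month 7 -> July

July 27, 1957


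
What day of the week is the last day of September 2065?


September 2065 has 30 days
Anchor: Jan 1, 2065. With p = 2065 - 1 = 2064: (p + p//4 - p//100 + p//400) mod 7 = (2064 + 516 - 20 + 5) mod 7 = 2565 mod 7 = 3 -> Thursday (Mon=0 ... Sun=6)
Days before September (Jan-Aug): 243; September 1 index = (3 + 243) mod 7 = 1 -> Tuesday
Last day offset: 30 - 1 = 29 days
Weekday index = (1 + 29) mod 7 = 2

Wednesday, September 30


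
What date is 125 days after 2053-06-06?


Start: 2053-06-06, add 125 days
June 2053 has 30 days: 30 - 6 = 24 days to June 30 -> 101 left
July 2053 has 31 days -> 70 left
August 2053 has 31 days -> 39 left
September 2053 has 30 days -> 9 left
October 2053: 9 <= 31 -> lands on October 9

Result: 2053-10-09


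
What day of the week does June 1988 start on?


Target: June 1, 1988
Anchor: Jan 1, 1988. With p = 1988 - 1 = 1987: (p + p//4 - p//100 + p//400) mod 7 = (1987 + 496 - 19 + 4) mod 7 = 2468 mod 7 = 4 -> Friday (Mon=0 ... Sun=6)
Days before June (Jan-May): 152 days
Weekday index = (4 + 152) mod 7 = 2

Wednesday


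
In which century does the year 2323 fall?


Century = (year - 1) // 100 + 1
= (2323 - 1) // 100 + 1
= 2322 // 100 + 1
= 23 + 1

24th century


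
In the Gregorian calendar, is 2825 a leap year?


Gregorian leap year rule: divisible by 4, but not by 100, unless also by 400.
2825 is not divisible by 4 -> not a leap year

No


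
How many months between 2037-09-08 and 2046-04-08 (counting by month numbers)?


From September 2037 to April 2046
9 years * 12 = 108 months, minus 5 months = 103

103 months


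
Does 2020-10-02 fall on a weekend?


Anchor: Jan 1, 2020. With p = 2020 - 1 = 2019: (p + p//4 - p//100 + p//400) mod 7 = (2019 + 504 - 20 + 5) mod 7 = 2508 mod 7 = 2 -> Wednesday (Mon=0 ... Sun=6)
Day of year: 276; offset = 275
Weekday index = (2 + 275) mod 7 = 4 -> Friday
Weekend days: Saturday, Sunday

No


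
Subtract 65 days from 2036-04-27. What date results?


Start: 2036-04-27, subtract 65 days
Back 27 days from April 27 reaches March 31, 2036 -> 38 left
March 2036 has 31 days -> back to February 29, 2036 -> 7 left
February 2036: 29 - 7 = 22 -> lands on February 22

Result: 2036-02-22


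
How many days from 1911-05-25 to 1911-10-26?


From 1911-05-25 to 1911-10-26
1911-05-25: days before May = 31 + 28 + 31 + 30 = 120 (1911 is not a leap year); day of year = 120 + 25 = 145
1911-10-26: days before October = 31 + 28 + 31 + 30 + 31 + 30 + 31 + 31 + 30 = 273 (1911 is not a leap year); day of year = 273 + 26 = 299
Same year: 299 - 145 = 154

154 days


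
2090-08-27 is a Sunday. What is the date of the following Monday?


Current: Sunday
Target: Monday
Days ahead: 1

Next Monday: 2090-08-28


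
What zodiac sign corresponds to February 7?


Date: February 7
Conventional tropical zodiac dates: Aquarius from January 20 onward; Pisces starts February 19
February 7 falls within the Aquarius range

Aquarius


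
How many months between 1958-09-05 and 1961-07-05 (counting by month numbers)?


From September 1958 to July 1961
3 years * 12 = 36 months, minus 2 months = 34

34 months


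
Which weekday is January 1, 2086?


Target: January 1, 2086
Anchor: Jan 1, 2086. With p = 2086 - 1 = 2085: (p + p//4 - p//100 + p//400) mod 7 = (2085 + 521 - 20 + 5) mod 7 = 2591 mod 7 = 1 -> Tuesday (Mon=0 ... Sun=6)
Offset from anchor: 0 days
Weekday index = (1 + 0) mod 7 = 1

Tuesday


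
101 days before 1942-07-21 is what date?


Start: 1942-07-21, subtract 101 days
Back 21 days from July 21 reaches June 30, 1942 -> 80 left
June 1942 has 30 days -> back to May 31, 1942 -> 50 left
May 1942 has 31 days -> back to April 30, 1942 -> 19 left
April 1942: 30 - 19 = 11 -> lands on April 11

Result: 1942-04-11


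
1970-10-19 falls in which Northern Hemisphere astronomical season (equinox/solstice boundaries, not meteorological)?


Date: October 19
Astronomical Autumn (approx.; exact equinox/solstice day varies by year): September 22 to December 20
October 19 falls within the Autumn window

Autumn


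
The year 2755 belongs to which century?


Century = (year - 1) // 100 + 1
= (2755 - 1) // 100 + 1
= 2754 // 100 + 1
= 27 + 1

28th century


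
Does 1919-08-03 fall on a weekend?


Anchor: Jan 1, 1919. With p = 1919 - 1 = 1918: (p + p//4 - p//100 + p//400) mod 7 = (1918 + 479 - 19 + 4) mod 7 = 2382 mod 7 = 2 -> Wednesday (Mon=0 ... Sun=6)
Day of year: 215; offset = 214
Weekday index = (2 + 214) mod 7 = 6 -> Sunday
Weekend days: Saturday, Sunday

Yes


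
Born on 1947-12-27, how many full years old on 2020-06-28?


Birth: 1947-12-27
Reference: 2020-06-28
Year difference: 2020 - 1947 = 73
Birthday not yet reached in 2020, subtract 1

72 years old


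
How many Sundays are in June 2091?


June 2091 has 30 days
Anchor: Jan 1, 2091. With p = 2091 - 1 = 2090: (p + p//4 - p//100 + p//400) mod 7 = (2090 + 522 - 20 + 5) mod 7 = 2597 mod 7 = 0 -> Monday (Mon=0 ... Sun=6)
Days before June (Jan-May): 151; June 1 index = (0 + 151) mod 7 = 4 -> Friday
First Sunday is June 3
Sundays: 3, 10, 17, 24

4 Sundays


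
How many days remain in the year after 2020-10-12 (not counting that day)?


Day of year: 286 of 366
Remaining = 366 - 286

80 days


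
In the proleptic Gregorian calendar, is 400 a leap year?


Gregorian leap year rule: divisible by 4, but not by 100, unless also by 400.
400 is divisible by 400 -> leap year

Yes


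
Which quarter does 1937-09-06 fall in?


Month: September (month 9)
Q1: Jan-Mar, Q2: Apr-Jun, Q3: Jul-Sep, Q4: Oct-Dec

Q3


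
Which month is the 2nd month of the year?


Month 2 of 12

February


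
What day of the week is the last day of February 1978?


February 1978 has 28 days
Anchor: Jan 1, 1978. With p = 1978 - 1 = 1977: (p + p//4 - p//100 + p//400) mod 7 = (1977 + 494 - 19 + 4) mod 7 = 2456 mod 7 = 6 -> Sunday (Mon=0 ... Sun=6)
Days before February (Jan): 31; February 1 index = (6 + 31) mod 7 = 2 -> Wednesday
Last day offset: 28 - 1 = 27 days
Weekday index = (2 + 27) mod 7 = 1

Tuesday, February 28


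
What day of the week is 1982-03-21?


Date: March 21, 1982
Anchor: Jan 1, 1982. With p = 1982 - 1 = 1981: (p + p//4 - p//100 + p//400) mod 7 = (1981 + 495 - 19 + 4) mod 7 = 2461 mod 7 = 4 -> Friday (Mon=0 ... Sun=6)
Days before March (Jan-Feb): 59; offset = 59 + 21 - 1 = 79
Weekday index = (4 + 79) mod 7 = 6

Day of the week: Sunday


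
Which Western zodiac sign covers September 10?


Date: September 10
Conventional tropical zodiac dates: Virgo from August 23 onward; Libra starts September 23
September 10 falls within the Virgo range

Virgo


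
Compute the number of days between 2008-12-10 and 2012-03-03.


From 2008-12-10 to 2012-03-03
2008-12-10: days before December = 31 + 29 + 31 + 30 + 31 + 30 + 31 + 31 + 30 + 31 + 30 = 335 (2008 is a leap year); day of year = 335 + 10 = 345
2012-03-03: days before March = 31 + 29 = 60 (2012 is a leap year); day of year = 60 + 3 = 63
Rest of 2008: 366 - 345 = 21
Full years 2009 (365), 2010 (365), 2011 (365): 1095
Total = 21 + 1095 + 63 = 1179

1179 days


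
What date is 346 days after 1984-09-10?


Start: 1984-09-10, add 346 days
September 1984 has 30 days: 30 - 10 = 20 days to September 30 -> 326 left
October 1984 has 31 days -> 295 left
November 1984 has 30 days -> 265 left
December 1984 has 31 days -> 234 left
January 1985 has 31 days -> 203 left
February 1985 has 28 days -> 175 left
March 1985 has 31 days -> 144 left
April 1985 has 30 days -> 114 left
May 1985 has 31 days -> 83 left
June 1985 has 30 days -> 53 left
July 1985 has 31 days -> 22 left
August 1985: 22 <= 31 -> lands on August 22

Result: 1985-08-22


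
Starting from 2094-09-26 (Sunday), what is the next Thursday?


Current: Sunday
Target: Thursday
Days ahead: 4

Next Thursday: 2094-09-30


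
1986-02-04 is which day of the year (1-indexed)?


Date: February 4, 1986
Days in months 1 through 1: 31
Plus 4 days in February

Day of year: 35


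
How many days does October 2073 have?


October 2073

31 days


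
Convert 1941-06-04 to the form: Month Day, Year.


ISO 1941-06-04 parses as year=1941, month=06, day=04
Month 6 -> June

June 4, 1941


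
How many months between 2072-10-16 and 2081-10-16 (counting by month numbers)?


From October 2072 to October 2081
9 years * 12 = 108 months = 108

108 months


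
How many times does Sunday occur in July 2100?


July 2100 has 31 days
Anchor: Jan 1, 2100. With p = 2100 - 1 = 2099: (p + p//4 - p//100 + p//400) mod 7 = (2099 + 524 - 20 + 5) mod 7 = 2608 mod 7 = 4 -> Friday (Mon=0 ... Sun=6)
Days before July (Jan-Jun): 181; July 1 index = (4 + 181) mod 7 = 3 -> Thursday
First Sunday is July 4
Sundays: 4, 11, 18, 25

4 Sundays


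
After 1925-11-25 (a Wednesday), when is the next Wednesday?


Current: Wednesday
Target: Wednesday
Days ahead: 7

Next Wednesday: 1925-12-02


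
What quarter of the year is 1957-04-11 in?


Month: April (month 4)
Q1: Jan-Mar, Q2: Apr-Jun, Q3: Jul-Sep, Q4: Oct-Dec

Q2


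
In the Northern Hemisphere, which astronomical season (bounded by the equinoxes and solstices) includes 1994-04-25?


Date: April 25
Astronomical Spring (approx.; exact equinox/solstice day varies by year): March 20 to June 20
April 25 falls within the Spring window

Spring


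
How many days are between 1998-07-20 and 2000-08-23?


From 1998-07-20 to 2000-08-23
1998-07-20: days before July = 31 + 28 + 31 + 30 + 31 + 30 = 181 (1998 is not a leap year); day of year = 181 + 20 = 201
2000-08-23: days before August = 31 + 29 + 31 + 30 + 31 + 30 + 31 = 213 (2000 is a leap year); day of year = 213 + 23 = 236
Rest of 1998: 365 - 201 = 164
Full years 1999 (365): 365
Total = 164 + 365 + 236 = 765

765 days


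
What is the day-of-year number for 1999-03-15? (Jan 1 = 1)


Date: March 15, 1999
Days in months 1 through 2: 59
Plus 15 days in March

Day of year: 74


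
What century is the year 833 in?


Century = (year - 1) // 100 + 1
= (833 - 1) // 100 + 1
= 832 // 100 + 1
= 8 + 1

9th century


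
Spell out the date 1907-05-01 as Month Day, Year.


ISO 1907-05-01 parses as year=1907, month=05, day=01
Month 5 -> May

May 1, 1907


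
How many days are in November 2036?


November 2036

30 days


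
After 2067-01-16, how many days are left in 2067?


Day of year: 16 of 365
Remaining = 365 - 16

349 days


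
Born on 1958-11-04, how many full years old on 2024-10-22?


Birth: 1958-11-04
Reference: 2024-10-22
Year difference: 2024 - 1958 = 66
Birthday not yet reached in 2024, subtract 1

65 years old


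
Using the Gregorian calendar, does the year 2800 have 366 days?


Gregorian leap year rule: divisible by 4, but not by 100, unless also by 400.
2800 is divisible by 400 -> leap year

Yes


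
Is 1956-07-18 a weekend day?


Anchor: Jan 1, 1956. With p = 1956 - 1 = 1955: (p + p//4 - p//100 + p//400) mod 7 = (1955 + 488 - 19 + 4) mod 7 = 2428 mod 7 = 6 -> Sunday (Mon=0 ... Sun=6)
Day of year: 200; offset = 199
Weekday index = (6 + 199) mod 7 = 2 -> Wednesday
Weekend days: Saturday, Sunday

No


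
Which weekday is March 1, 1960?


Target: March 1, 1960
Anchor: Jan 1, 1960. With p = 1960 - 1 = 1959: (p + p//4 - p//100 + p//400) mod 7 = (1959 + 489 - 19 + 4) mod 7 = 2433 mod 7 = 4 -> Friday (Mon=0 ... Sun=6)
Days before March (Jan-Feb): 60 days
Weekday index = (4 + 60) mod 7 = 1

Tuesday


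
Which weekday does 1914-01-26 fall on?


Date: January 26, 1914
Anchor: Jan 1, 1914. With p = 1914 - 1 = 1913: (p + p//4 - p//100 + p//400) mod 7 = (1913 + 478 - 19 + 4) mod 7 = 2376 mod 7 = 3 -> Thursday (Mon=0 ... Sun=6)
Days into year = 26 - 1 = 25
Weekday index = (3 + 25) mod 7 = 0

Day of the week: Monday


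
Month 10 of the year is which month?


Month 10 of 12

October


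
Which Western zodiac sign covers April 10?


Date: April 10
Conventional tropical zodiac dates: Aries from March 21 onward; Taurus starts April 20
April 10 falls within the Aries range

Aries


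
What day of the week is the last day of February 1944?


February 1944 has 29 days
Anchor: Jan 1, 1944. With p = 1944 - 1 = 1943: (p + p//4 - p//100 + p//400) mod 7 = (1943 + 485 - 19 + 4) mod 7 = 2413 mod 7 = 5 -> Saturday (Mon=0 ... Sun=6)
Days before February (Jan): 31; February 1 index = (5 + 31) mod 7 = 1 -> Tuesday
Last day offset: 29 - 1 = 28 days
Weekday index = (1 + 28) mod 7 = 1

Tuesday, February 29


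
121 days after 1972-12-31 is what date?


Start: 1972-12-31, add 121 days
December 31 is the last day of December 1972 -> 121 left
January 1973 has 31 days -> 90 left
February 1973 has 28 days -> 62 left
March 1973 has 31 days -> 31 left
April 1973 has 30 days -> 1 left
May 1973: 1 <= 31 -> lands on May 1

Result: 1973-05-01


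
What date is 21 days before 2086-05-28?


Start: 2086-05-28, subtract 21 days
28 - 21 = 7 stays within May 2086

Result: 2086-05-07


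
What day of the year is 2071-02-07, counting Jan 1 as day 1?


Date: February 7, 2071
Days in months 1 through 1: 31
Plus 7 days in February

Day of year: 38


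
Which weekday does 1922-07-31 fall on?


Date: July 31, 1922
Anchor: Jan 1, 1922. With p = 1922 - 1 = 1921: (p + p//4 - p//100 + p//400) mod 7 = (1921 + 480 - 19 + 4) mod 7 = 2386 mod 7 = 6 -> Sunday (Mon=0 ... Sun=6)
Days before July (Jan-Jun): 181; offset = 181 + 31 - 1 = 211
Weekday index = (6 + 211) mod 7 = 0

Day of the week: Monday


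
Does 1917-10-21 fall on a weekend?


Anchor: Jan 1, 1917. With p = 1917 - 1 = 1916: (p + p//4 - p//100 + p//400) mod 7 = (1916 + 479 - 19 + 4) mod 7 = 2380 mod 7 = 0 -> Monday (Mon=0 ... Sun=6)
Day of year: 294; offset = 293
Weekday index = (0 + 293) mod 7 = 6 -> Sunday
Weekend days: Saturday, Sunday

Yes


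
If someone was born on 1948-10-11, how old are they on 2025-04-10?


Birth: 1948-10-11
Reference: 2025-04-10
Year difference: 2025 - 1948 = 77
Birthday not yet reached in 2025, subtract 1

76 years old


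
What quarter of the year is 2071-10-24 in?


Month: October (month 10)
Q1: Jan-Mar, Q2: Apr-Jun, Q3: Jul-Sep, Q4: Oct-Dec

Q4


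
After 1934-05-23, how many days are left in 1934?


Day of year: 143 of 365
Remaining = 365 - 143

222 days


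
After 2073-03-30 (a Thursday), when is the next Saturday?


Current: Thursday
Target: Saturday
Days ahead: 2

Next Saturday: 2073-04-01


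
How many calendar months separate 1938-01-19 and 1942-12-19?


From January 1938 to December 1942
4 years * 12 = 48 months, plus 11 months = 59

59 months


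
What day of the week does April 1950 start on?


Target: April 1, 1950
Anchor: Jan 1, 1950. With p = 1950 - 1 = 1949: (p + p//4 - p//100 + p//400) mod 7 = (1949 + 487 - 19 + 4) mod 7 = 2421 mod 7 = 6 -> Sunday (Mon=0 ... Sun=6)
Days before April (Jan-Mar): 90 days
Weekday index = (6 + 90) mod 7 = 5

Saturday


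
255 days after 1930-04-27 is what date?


Start: 1930-04-27, add 255 days
April 1930 has 30 days: 30 - 27 = 3 days to April 30 -> 252 left
May 1930 has 31 days -> 221 left
June 1930 has 30 days -> 191 left
July 1930 has 31 days -> 160 left
August 1930 has 31 days -> 129 left
September 1930 has 30 days -> 99 left
October 1930 has 31 days -> 68 left
November 1930 has 30 days -> 38 left
December 1930 has 31 days -> 7 left
January 1931: 7 <= 31 -> lands on January 7

Result: 1931-01-07


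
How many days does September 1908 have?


September 1908

30 days


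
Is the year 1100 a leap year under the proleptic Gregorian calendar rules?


Gregorian leap year rule: divisible by 4, but not by 100, unless also by 400.
1100 is divisible by 100 but not 400 -> not a leap year

No


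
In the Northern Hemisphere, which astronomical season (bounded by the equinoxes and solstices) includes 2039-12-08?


Date: December 8
Astronomical Autumn (approx.; exact equinox/solstice day varies by year): September 22 to December 20
December 8 falls within the Autumn window

Autumn


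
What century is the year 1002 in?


Century = (year - 1) // 100 + 1
= (1002 - 1) // 100 + 1
= 1001 // 100 + 1
= 10 + 1

11th century


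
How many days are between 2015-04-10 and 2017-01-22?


From 2015-04-10 to 2017-01-22
2015-04-10: days before April = 31 + 28 + 31 = 90 (2015 is not a leap year); day of year = 90 + 10 = 100
2017-01-22: day of year = 22
Rest of 2015: 365 - 100 = 265
Full years 2016 (366): 366
Total = 265 + 366 + 22 = 653

653 days


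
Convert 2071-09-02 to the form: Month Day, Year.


ISO 2071-09-02 parses as year=2071, month=09, day=02
Month 9 -> September

September 2, 2071


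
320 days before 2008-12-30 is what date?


Start: 2008-12-30, subtract 320 days
Back 30 days from December 30 reaches November 30, 2008 -> 290 left
November 2008 has 30 days -> back to October 31, 2008 -> 260 left
October 2008 has 31 days -> back to September 30, 2008 -> 229 left
September 2008 has 30 days -> back to August 31, 2008 -> 199 left
August 2008 has 31 days -> back to July 31, 2008 -> 168 left
July 2008 has 31 days -> back to June 30, 2008 -> 137 left
June 2008 has 30 days -> back to May 31, 2008 -> 107 left
May 2008 has 31 days -> back to April 30, 2008 -> 76 left
April 2008 has 30 days -> back to March 31, 2008 -> 46 left
March 2008 has 31 days -> back to February 29, 2008 -> 15 left
February 2008: 29 - 15 = 14 -> lands on February 14

Result: 2008-02-14


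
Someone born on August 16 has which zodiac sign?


Date: August 16
Conventional tropical zodiac dates: Leo from July 23 onward; Virgo starts August 23
August 16 falls within the Leo range

Leo


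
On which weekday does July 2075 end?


July 2075 has 31 days
Anchor: Jan 1, 2075. With p = 2075 - 1 = 2074: (p + p//4 - p//100 + p//400) mod 7 = (2074 + 518 - 20 + 5) mod 7 = 2577 mod 7 = 1 -> Tuesday (Mon=0 ... Sun=6)
Days before July (Jan-Jun): 181; July 1 index = (1 + 181) mod 7 = 0 -> Monday
Last day offset: 31 - 1 = 30 days
Weekday index = (0 + 30) mod 7 = 2

Wednesday, July 31


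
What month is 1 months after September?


September is month 9
9 + 1 = 10

October


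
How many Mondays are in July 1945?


July 1945 has 31 days
Anchor: Jan 1, 1945. With p = 1945 - 1 = 1944: (p + p//4 - p//100 + p//400) mod 7 = (1944 + 486 - 19 + 4) mod 7 = 2415 mod 7 = 0 -> Monday (Mon=0 ... Sun=6)
Days before July (Jan-Jun): 181; July 1 index = (0 + 181) mod 7 = 6 -> Sunday
First Monday is July 2
Mondays: 2, 9, 16, 23, 30

5 Mondays


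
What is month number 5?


Month 5 of 12

May


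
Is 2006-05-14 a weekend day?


Anchor: Jan 1, 2006. With p = 2006 - 1 = 2005: (p + p//4 - p//100 + p//400) mod 7 = (2005 + 501 - 20 + 5) mod 7 = 2491 mod 7 = 6 -> Sunday (Mon=0 ... Sun=6)
Day of year: 134; offset = 133
Weekday index = (6 + 133) mod 7 = 6 -> Sunday
Weekend days: Saturday, Sunday

Yes


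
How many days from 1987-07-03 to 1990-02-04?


From 1987-07-03 to 1990-02-04
1987-07-03: days before July = 31 + 28 + 31 + 30 + 31 + 30 = 181 (1987 is not a leap year); day of year = 181 + 3 = 184
1990-02-04: days before February = 31; day of year = 31 + 4 = 35
Rest of 1987: 365 - 184 = 181
Full years 1988 (366), 1989 (365): 731
Total = 181 + 731 + 35 = 947

947 days


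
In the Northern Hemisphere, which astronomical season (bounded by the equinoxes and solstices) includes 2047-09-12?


Date: September 12
Astronomical Summer (approx.; exact equinox/solstice day varies by year): June 21 to September 21
September 12 falls within the Summer window

Summer


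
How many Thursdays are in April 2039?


April 2039 has 30 days
Anchor: Jan 1, 2039. With p = 2039 - 1 = 2038: (p + p//4 - p//100 + p//400) mod 7 = (2038 + 509 - 20 + 5) mod 7 = 2532 mod 7 = 5 -> Saturday (Mon=0 ... Sun=6)
Days before April (Jan-Mar): 90; April 1 index = (5 + 90) mod 7 = 4 -> Friday
First Thursday is April 7
Thursdays: 7, 14, 21, 28

4 Thursdays


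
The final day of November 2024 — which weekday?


November 2024 has 30 days
Anchor: Jan 1, 2024. With p = 2024 - 1 = 2023: (p + p//4 - p//100 + p//400) mod 7 = (2023 + 505 - 20 + 5) mod 7 = 2513 mod 7 = 0 -> Monday (Mon=0 ... Sun=6)
Days before November (Jan-Oct): 305; November 1 index = (0 + 305) mod 7 = 4 -> Friday
Last day offset: 30 - 1 = 29 days
Weekday index = (4 + 29) mod 7 = 5

Saturday, November 30


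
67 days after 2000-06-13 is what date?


Start: 2000-06-13, add 67 days
June 2000 has 30 days: 30 - 13 = 17 days to June 30 -> 50 left
July 2000 has 31 days -> 19 left
August 2000: 19 <= 31 -> lands on August 19

Result: 2000-08-19


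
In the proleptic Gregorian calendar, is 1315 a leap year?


Gregorian leap year rule: divisible by 4, but not by 100, unless also by 400.
1315 is not divisible by 4 -> not a leap year

No


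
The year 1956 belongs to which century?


Century = (year - 1) // 100 + 1
= (1956 - 1) // 100 + 1
= 1955 // 100 + 1
= 19 + 1

20th century


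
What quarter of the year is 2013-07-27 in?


Month: July (month 7)
Q1: Jan-Mar, Q2: Apr-Jun, Q3: Jul-Sep, Q4: Oct-Dec

Q3


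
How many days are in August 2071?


August 2071

31 days


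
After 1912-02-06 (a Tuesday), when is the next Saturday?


Current: Tuesday
Target: Saturday
Days ahead: 4

Next Saturday: 1912-02-10


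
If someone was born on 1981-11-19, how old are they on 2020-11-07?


Birth: 1981-11-19
Reference: 2020-11-07
Year difference: 2020 - 1981 = 39
Birthday not yet reached in 2020, subtract 1

38 years old


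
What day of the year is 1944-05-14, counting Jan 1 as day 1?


Date: May 14, 1944
Days in months 1 through 4: 121
Plus 14 days in May

Day of year: 135


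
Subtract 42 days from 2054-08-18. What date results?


Start: 2054-08-18, subtract 42 days
Back 18 days from August 18 reaches July 31, 2054 -> 24 left
July 2054: 31 - 24 = 7 -> lands on July 7

Result: 2054-07-07


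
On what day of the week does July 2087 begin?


Target: July 1, 2087
Anchor: Jan 1, 2087. With p = 2087 - 1 = 2086: (p + p//4 - p//100 + p//400) mod 7 = (2086 + 521 - 20 + 5) mod 7 = 2592 mod 7 = 2 -> Wednesday (Mon=0 ... Sun=6)
Days before July (Jan-Jun): 181 days
Weekday index = (2 + 181) mod 7 = 1

Tuesday


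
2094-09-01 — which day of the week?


Date: September 1, 2094
Anchor: Jan 1, 2094. With p = 2094 - 1 = 2093: (p + p//4 - p//100 + p//400) mod 7 = (2093 + 523 - 20 + 5) mod 7 = 2601 mod 7 = 4 -> Friday (Mon=0 ... Sun=6)
Days before September (Jan-Aug): 243; offset = 243 + 1 - 1 = 243
Weekday index = (4 + 243) mod 7 = 2

Day of the week: Wednesday


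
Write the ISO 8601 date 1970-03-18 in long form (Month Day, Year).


ISO 1970-03-18 parses as year=1970, month=03, day=18
Month 3 -> March

March 18, 1970


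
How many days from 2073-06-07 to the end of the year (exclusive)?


Day of year: 158 of 365
Remaining = 365 - 158

207 days


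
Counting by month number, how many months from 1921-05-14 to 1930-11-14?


From May 1921 to November 1930
9 years * 12 = 108 months, plus 6 months = 114

114 months


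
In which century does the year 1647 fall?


Century = (year - 1) // 100 + 1
= (1647 - 1) // 100 + 1
= 1646 // 100 + 1
= 16 + 1

17th century


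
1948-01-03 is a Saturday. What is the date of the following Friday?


Current: Saturday
Target: Friday
Days ahead: 6

Next Friday: 1948-01-09


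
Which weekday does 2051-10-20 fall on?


Date: October 20, 2051
Anchor: Jan 1, 2051. With p = 2051 - 1 = 2050: (p + p//4 - p//100 + p//400) mod 7 = (2050 + 512 - 20 + 5) mod 7 = 2547 mod 7 = 6 -> Sunday (Mon=0 ... Sun=6)
Days before October (Jan-Sep): 273; offset = 273 + 20 - 1 = 292
Weekday index = (6 + 292) mod 7 = 4

Day of the week: Friday


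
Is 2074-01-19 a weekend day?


Anchor: Jan 1, 2074. With p = 2074 - 1 = 2073: (p + p//4 - p//100 + p//400) mod 7 = (2073 + 518 - 20 + 5) mod 7 = 2576 mod 7 = 0 -> Monday (Mon=0 ... Sun=6)
Day of year: 19; offset = 18
Weekday index = (0 + 18) mod 7 = 4 -> Friday
Weekend days: Saturday, Sunday

No


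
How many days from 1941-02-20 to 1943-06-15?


From 1941-02-20 to 1943-06-15
1941-02-20: days before February = 31; day of year = 31 + 20 = 51
1943-06-15: days before June = 31 + 28 + 31 + 30 + 31 = 151 (1943 is not a leap year); day of year = 151 + 15 = 166
Rest of 1941: 365 - 51 = 314
Full years 1942 (365): 365
Total = 314 + 365 + 166 = 845

845 days


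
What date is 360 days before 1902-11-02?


Start: 1902-11-02, subtract 360 days
Back 2 days from November 2 reaches October 31, 1902 -> 358 left
October 1902 has 31 days -> back to September 30, 1902 -> 327 left
September 1902 has 30 days -> back to August 31, 1902 -> 297 left
August 1902 has 31 days -> back to July 31, 1902 -> 266 left
July 1902 has 31 days -> back to June 30, 1902 -> 235 left
June 1902 has 30 days -> back to May 31, 1902 -> 205 left
May 1902 has 31 days -> back to April 30, 1902 -> 174 left
April 1902 has 30 days -> back to March 31, 1902 -> 144 left
March 1902 has 31 days -> back to February 28, 1902 -> 113 left
February 1902 has 28 days -> back to January 31, 1902 -> 85 left
January 1902 has 31 days -> back to December 31, 1901 -> 54 left
December 1901 has 31 days -> back to November 30, 1901 -> 23 left
November 1901: 30 - 23 = 7 -> lands on November 7

Result: 1901-11-07


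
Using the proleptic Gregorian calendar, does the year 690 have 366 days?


Gregorian leap year rule: divisible by 4, but not by 100, unless also by 400.
690 is not divisible by 4 -> not a leap year

No


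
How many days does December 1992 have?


December 1992

31 days


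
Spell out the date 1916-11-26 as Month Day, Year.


ISO 1916-11-26 parses as year=1916, month=11, day=26
Month 11 -> November

November 26, 1916


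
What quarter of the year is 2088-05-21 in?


Month: May (month 5)
Q1: Jan-Mar, Q2: Apr-Jun, Q3: Jul-Sep, Q4: Oct-Dec

Q2


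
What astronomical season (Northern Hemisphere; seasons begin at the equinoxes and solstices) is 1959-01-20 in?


Date: January 20
Astronomical Winter (approx.; exact equinox/solstice day varies by year): December 21 to March 19
January 20 falls within the Winter window

Winter


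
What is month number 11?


Month 11 of 12

November


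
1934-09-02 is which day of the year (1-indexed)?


Date: September 2, 1934
Days in months 1 through 8: 243
Plus 2 days in September

Day of year: 245


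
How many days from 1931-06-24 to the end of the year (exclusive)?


Day of year: 175 of 365
Remaining = 365 - 175

190 days


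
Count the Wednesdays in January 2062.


January 2062 has 31 days
Anchor: Jan 1, 2062. With p = 2062 - 1 = 2061: (p + p//4 - p//100 + p//400) mod 7 = (2061 + 515 - 20 + 5) mod 7 = 2561 mod 7 = 6 -> Sunday (Mon=0 ... Sun=6)
January 1 is the anchor itself -> Sunday
First Wednesday is January 4
Wednesdays: 4, 11, 18, 25

4 Wednesdays


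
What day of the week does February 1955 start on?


Target: February 1, 1955
Anchor: Jan 1, 1955. With p = 1955 - 1 = 1954: (p + p//4 - p//100 + p//400) mod 7 = (1954 + 488 - 19 + 4) mod 7 = 2427 mod 7 = 5 -> Saturday (Mon=0 ... Sun=6)
Days before February (Jan): 31 days
Weekday index = (5 + 31) mod 7 = 1

Tuesday


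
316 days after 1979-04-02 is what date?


Start: 1979-04-02, add 316 days
April 1979 has 30 days: 30 - 2 = 28 days to April 30 -> 288 left
May 1979 has 31 days -> 257 left
June 1979 has 30 days -> 227 left
July 1979 has 31 days -> 196 left
August 1979 has 31 days -> 165 left
September 1979 has 30 days -> 135 left
October 1979 has 31 days -> 104 left
November 1979 has 30 days -> 74 left
December 1979 has 31 days -> 43 left
January 1980 has 31 days -> 12 left
February 1980: 12 <= 29 -> lands on February 12

Result: 1980-02-12


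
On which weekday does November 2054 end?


November 2054 has 30 days
Anchor: Jan 1, 2054. With p = 2054 - 1 = 2053: (p + p//4 - p//100 + p//400) mod 7 = (2053 + 513 - 20 + 5) mod 7 = 2551 mod 7 = 3 -> Thursday (Mon=0 ... Sun=6)
Days before November (Jan-Oct): 304; November 1 index = (3 + 304) mod 7 = 6 -> Sunday
Last day offset: 30 - 1 = 29 days
Weekday index = (6 + 29) mod 7 = 0

Monday, November 30


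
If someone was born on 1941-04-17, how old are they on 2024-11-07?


Birth: 1941-04-17
Reference: 2024-11-07
Year difference: 2024 - 1941 = 83

83 years old


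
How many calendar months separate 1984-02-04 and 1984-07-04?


From February 1984 to July 1984
0 years * 12 = 0 months, plus 5 months = 5

5 months


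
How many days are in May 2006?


May 2006

31 days


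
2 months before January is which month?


January is month 1
1 - 2 = -1; wrap: -1 + 12 = 11

November


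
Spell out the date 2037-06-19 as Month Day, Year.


ISO 2037-06-19 parses as year=2037, month=06, day=19
Month 6 -> June

June 19, 2037


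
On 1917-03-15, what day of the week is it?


Date: March 15, 1917
Anchor: Jan 1, 1917. With p = 1917 - 1 = 1916: (p + p//4 - p//100 + p//400) mod 7 = (1916 + 479 - 19 + 4) mod 7 = 2380 mod 7 = 0 -> Monday (Mon=0 ... Sun=6)
Days before March (Jan-Feb): 59; offset = 59 + 15 - 1 = 73
Weekday index = (0 + 73) mod 7 = 3

Day of the week: Thursday


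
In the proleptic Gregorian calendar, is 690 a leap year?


Gregorian leap year rule: divisible by 4, but not by 100, unless also by 400.
690 is not divisible by 4 -> not a leap year

No


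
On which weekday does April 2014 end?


April 2014 has 30 days
Anchor: Jan 1, 2014. With p = 2014 - 1 = 2013: (p + p//4 - p//100 + p//400) mod 7 = (2013 + 503 - 20 + 5) mod 7 = 2501 mod 7 = 2 -> Wednesday (Mon=0 ... Sun=6)
Days before April (Jan-Mar): 90; April 1 index = (2 + 90) mod 7 = 1 -> Tuesday
Last day offset: 30 - 1 = 29 days
Weekday index = (1 + 29) mod 7 = 2

Wednesday, April 30


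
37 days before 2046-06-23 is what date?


Start: 2046-06-23, subtract 37 days
Back 23 days from June 23 reaches May 31, 2046 -> 14 left
May 2046: 31 - 14 = 17 -> lands on May 17

Result: 2046-05-17


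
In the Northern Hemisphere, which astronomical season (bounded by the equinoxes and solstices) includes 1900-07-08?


Date: July 8
Astronomical Summer (approx.; exact equinox/solstice day varies by year): June 21 to September 21
July 8 falls within the Summer window

Summer


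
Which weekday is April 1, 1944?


Target: April 1, 1944
Anchor: Jan 1, 1944. With p = 1944 - 1 = 1943: (p + p//4 - p//100 + p//400) mod 7 = (1943 + 485 - 19 + 4) mod 7 = 2413 mod 7 = 5 -> Saturday (Mon=0 ... Sun=6)
Days before April (Jan-Mar): 91 days
Weekday index = (5 + 91) mod 7 = 5

Saturday


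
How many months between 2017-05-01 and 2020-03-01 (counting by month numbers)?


From May 2017 to March 2020
3 years * 12 = 36 months, minus 2 months = 34

34 months


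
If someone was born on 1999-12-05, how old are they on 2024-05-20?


Birth: 1999-12-05
Reference: 2024-05-20
Year difference: 2024 - 1999 = 25
Birthday not yet reached in 2024, subtract 1

24 years old


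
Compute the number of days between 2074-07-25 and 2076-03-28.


From 2074-07-25 to 2076-03-28
2074-07-25: days before July = 31 + 28 + 31 + 30 + 31 + 30 = 181 (2074 is not a leap year); day of year = 181 + 25 = 206
2076-03-28: days before March = 31 + 29 = 60 (2076 is a leap year); day of year = 60 + 28 = 88
Rest of 2074: 365 - 206 = 159
Full years 2075 (365): 365
Total = 159 + 365 + 88 = 612

612 days


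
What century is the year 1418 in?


Century = (year - 1) // 100 + 1
= (1418 - 1) // 100 + 1
= 1417 // 100 + 1
= 14 + 1

15th century


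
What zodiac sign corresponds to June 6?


Date: June 6
Conventional tropical zodiac dates: Gemini from May 21 onward; Cancer starts June 21
June 6 falls within the Gemini range

Gemini


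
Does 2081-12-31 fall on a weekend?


Anchor: Jan 1, 2081. With p = 2081 - 1 = 2080: (p + p//4 - p//100 + p//400) mod 7 = (2080 + 520 - 20 + 5) mod 7 = 2585 mod 7 = 2 -> Wednesday (Mon=0 ... Sun=6)
Day of year: 365; offset = 364
Weekday index = (2 + 364) mod 7 = 2 -> Wednesday
Weekend days: Saturday, Sunday

No


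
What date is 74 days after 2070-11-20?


Start: 2070-11-20, add 74 days
November 2070 has 30 days: 30 - 20 = 10 days to November 30 -> 64 left
December 2070 has 31 days -> 33 left
January 2071 has 31 days -> 2 left
February 2071: 2 <= 28 -> lands on February 2

Result: 2071-02-02


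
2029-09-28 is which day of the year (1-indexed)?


Date: September 28, 2029
Days in months 1 through 8: 243
Plus 28 days in September

Day of year: 271


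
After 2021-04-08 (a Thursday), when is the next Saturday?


Current: Thursday
Target: Saturday
Days ahead: 2

Next Saturday: 2021-04-10


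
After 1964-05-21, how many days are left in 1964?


Day of year: 142 of 366
Remaining = 366 - 142

224 days


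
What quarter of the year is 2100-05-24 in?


Month: May (month 5)
Q1: Jan-Mar, Q2: Apr-Jun, Q3: Jul-Sep, Q4: Oct-Dec

Q2


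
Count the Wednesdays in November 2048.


November 2048 has 30 days
Anchor: Jan 1, 2048. With p = 2048 - 1 = 2047: (p + p//4 - p//100 + p//400) mod 7 = (2047 + 511 - 20 + 5) mod 7 = 2543 mod 7 = 2 -> Wednesday (Mon=0 ... Sun=6)
Days before November (Jan-Oct): 305; November 1 index = (2 + 305) mod 7 = 6 -> Sunday
First Wednesday is November 4
Wednesdays: 4, 11, 18, 25

4 Wednesdays


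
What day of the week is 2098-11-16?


Date: November 16, 2098
Anchor: Jan 1, 2098. With p = 2098 - 1 = 2097: (p + p//4 - p//100 + p//400) mod 7 = (2097 + 524 - 20 + 5) mod 7 = 2606 mod 7 = 2 -> Wednesday (Mon=0 ... Sun=6)
Days before November (Jan-Oct): 304; offset = 304 + 16 - 1 = 319
Weekday index = (2 + 319) mod 7 = 6

Day of the week: Sunday


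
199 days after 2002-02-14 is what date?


Start: 2002-02-14, add 199 days
February 2002 has 28 days: 28 - 14 = 14 days to February 28 -> 185 left
March 2002 has 31 days -> 154 left
April 2002 has 30 days -> 124 left
May 2002 has 31 days -> 93 left
June 2002 has 30 days -> 63 left
July 2002 has 31 days -> 32 left
August 2002 has 31 days -> 1 left
September 2002: 1 <= 30 -> lands on September 1

Result: 2002-09-01


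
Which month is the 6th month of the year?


Month 6 of 12

June


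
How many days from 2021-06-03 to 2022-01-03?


From 2021-06-03 to 2022-01-03
2021-06-03: days before June = 31 + 28 + 31 + 30 + 31 = 151 (2021 is not a leap year); day of year = 151 + 3 = 154
2022-01-03: day of year = 3
Rest of 2021: 365 - 154 = 211
Total = 211 + 3 = 214

214 days


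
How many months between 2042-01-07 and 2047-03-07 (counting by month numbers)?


From January 2042 to March 2047
5 years * 12 = 60 months, plus 2 months = 62

62 months
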